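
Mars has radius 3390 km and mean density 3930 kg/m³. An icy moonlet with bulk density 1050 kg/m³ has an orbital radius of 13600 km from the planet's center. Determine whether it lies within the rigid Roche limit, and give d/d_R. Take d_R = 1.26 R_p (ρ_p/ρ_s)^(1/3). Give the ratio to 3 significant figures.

d_R = 1.26 × (3390 km) × (3930/1050)^(1/3) = 6632 km
d/d_R = (13600) / (6632) = 2.05
Since d/d_R > 1, the body is outside the Roche limit.

outside; d/d_R ≈ 2.05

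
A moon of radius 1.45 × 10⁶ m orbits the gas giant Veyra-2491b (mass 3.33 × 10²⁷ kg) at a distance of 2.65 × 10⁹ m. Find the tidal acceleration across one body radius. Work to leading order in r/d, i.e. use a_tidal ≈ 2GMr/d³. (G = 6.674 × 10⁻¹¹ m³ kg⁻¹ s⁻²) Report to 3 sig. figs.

3.46 × 10⁻⁵ m/s²

a_tidal = 2GMr/d³
        = 2 × (6.674 × 10⁻¹¹) × (3.33 × 10²⁷) × (1.45 × 10⁶) / (2.65 × 10⁹)³
        = 3.46 × 10⁻⁵ m/s²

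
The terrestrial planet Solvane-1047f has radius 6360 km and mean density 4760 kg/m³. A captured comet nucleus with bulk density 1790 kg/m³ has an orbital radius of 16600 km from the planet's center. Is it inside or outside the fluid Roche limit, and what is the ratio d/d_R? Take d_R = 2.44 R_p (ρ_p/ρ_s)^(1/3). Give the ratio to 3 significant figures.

d_R = 2.44 × (6360 km) × (4760/1790)^(1/3) = 21500 km
d/d_R = (16600) / (21500) = 0.772
Since d/d_R < 1, the body is inside the Roche limit.

inside; d/d_R ≈ 0.772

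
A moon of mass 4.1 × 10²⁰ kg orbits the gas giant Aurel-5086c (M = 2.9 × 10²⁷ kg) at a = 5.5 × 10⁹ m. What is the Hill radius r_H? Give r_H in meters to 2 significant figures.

2.0 × 10⁷ m

r_H ≈ a (m/3M)^(1/3)
    = (5.5 × 10⁹) × (4.1 × 10²⁰ / (3 × 2.9 × 10²⁷))^(1/3)
    = 2.0 × 10⁷ m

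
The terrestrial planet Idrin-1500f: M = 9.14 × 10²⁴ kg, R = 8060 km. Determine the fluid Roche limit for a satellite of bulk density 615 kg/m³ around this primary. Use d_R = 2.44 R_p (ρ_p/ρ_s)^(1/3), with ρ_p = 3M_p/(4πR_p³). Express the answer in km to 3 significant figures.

37200 km

ρ_p = 3M_p/(4πR_p³) = 3 × (9.14 × 10²⁴) / (4π × (8.06 × 10⁶ m)³) = 4170 kg/m³
d_R = 2.44 × 8060 km × (4170/615)^(1/3)
    = 37200 km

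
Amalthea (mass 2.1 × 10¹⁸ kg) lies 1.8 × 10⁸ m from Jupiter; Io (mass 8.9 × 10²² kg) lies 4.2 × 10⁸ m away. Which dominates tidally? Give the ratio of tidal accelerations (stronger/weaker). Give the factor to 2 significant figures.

Io, by a factor of ≈ 3300

Tidal stretch scales as M/d³; compute that for each body.
Amalthea: (2.1 × 10¹⁸) / (1.8 × 10⁸)³ = 3.601 × 10⁻⁷
Io: (8.9 × 10²²) / (4.2 × 10⁸)³ = 1.201 × 10⁻³
Ratio (larger/smaller) = 3300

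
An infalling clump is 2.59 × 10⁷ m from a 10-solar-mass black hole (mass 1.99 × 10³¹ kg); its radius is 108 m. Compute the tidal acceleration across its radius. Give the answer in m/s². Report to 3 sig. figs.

a_tidal = 2GMr/d³
        = 2 × (6.674 × 10⁻¹¹) × (1.99 × 10³¹) × (108) / (2.59 × 10⁷)³
        = 1.65 × 10¹ m/s²

1.65 × 10¹ m/s²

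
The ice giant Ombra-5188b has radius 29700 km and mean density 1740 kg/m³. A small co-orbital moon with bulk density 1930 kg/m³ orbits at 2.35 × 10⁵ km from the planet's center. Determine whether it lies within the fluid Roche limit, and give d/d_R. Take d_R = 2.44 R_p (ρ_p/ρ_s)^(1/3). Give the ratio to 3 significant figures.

outside; d/d_R ≈ 3.36

d_R = 2.44 × (29700 km) × (1740/1930)^(1/3) = 70010 km
d/d_R = (2.35 × 10⁵) / (70010) = 3.36
Since d/d_R > 1, the body is outside the Roche limit.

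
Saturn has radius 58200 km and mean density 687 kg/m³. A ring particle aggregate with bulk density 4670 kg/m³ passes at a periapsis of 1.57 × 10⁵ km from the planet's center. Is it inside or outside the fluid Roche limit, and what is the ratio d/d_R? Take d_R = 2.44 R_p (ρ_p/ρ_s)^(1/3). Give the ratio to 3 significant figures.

outside; d/d_R ≈ 2.09

d_R = 2.44 × (58200 km) × (687/4670)^(1/3) = 74970 km
d/d_R = (1.57 × 10⁵) / (74970) = 2.09
Since d/d_R > 1, the body is outside the Roche limit.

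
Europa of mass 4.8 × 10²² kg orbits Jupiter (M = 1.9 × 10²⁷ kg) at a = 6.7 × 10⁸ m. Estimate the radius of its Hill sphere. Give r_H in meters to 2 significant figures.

r_H ≈ a (m/3M)^(1/3)
    = (6.7 × 10⁸) × (4.8 × 10²² / (3 × 1.9 × 10²⁷))^(1/3)
    = 1.4 × 10⁷ m

1.4 × 10⁷ m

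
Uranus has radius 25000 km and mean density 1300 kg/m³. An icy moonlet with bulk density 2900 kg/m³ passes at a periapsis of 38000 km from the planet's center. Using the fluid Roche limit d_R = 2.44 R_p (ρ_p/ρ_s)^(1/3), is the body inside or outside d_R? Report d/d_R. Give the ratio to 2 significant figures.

inside; d/d_R ≈ 0.81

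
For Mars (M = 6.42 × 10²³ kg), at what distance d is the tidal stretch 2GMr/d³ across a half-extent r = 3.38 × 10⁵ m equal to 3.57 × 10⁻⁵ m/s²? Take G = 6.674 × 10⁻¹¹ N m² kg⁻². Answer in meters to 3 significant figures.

2GMr/d³ = a_tidal  ⇒  d = (2GMr / a_tidal)^(1/3)
d = (2 × 6.674×10⁻¹¹ × (6.42 × 10²³) × (3.38 × 10⁵) / (3.57 × 10⁻⁵))^(1/3)
  = 9.33 × 10⁷ m

9.33 × 10⁷ m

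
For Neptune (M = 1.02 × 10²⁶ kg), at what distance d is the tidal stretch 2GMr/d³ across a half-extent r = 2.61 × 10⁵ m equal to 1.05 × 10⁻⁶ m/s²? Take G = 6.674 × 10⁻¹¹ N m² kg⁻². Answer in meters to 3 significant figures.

2GMr/d³ = a_tidal  ⇒  d = (2GMr / a_tidal)^(1/3)
d = (2 × 6.674×10⁻¹¹ × (1.02 × 10²⁶) × (2.61 × 10⁵) / (1.05 × 10⁻⁶))^(1/3)
  = 1.50 × 10⁹ m

1.50 × 10⁹ m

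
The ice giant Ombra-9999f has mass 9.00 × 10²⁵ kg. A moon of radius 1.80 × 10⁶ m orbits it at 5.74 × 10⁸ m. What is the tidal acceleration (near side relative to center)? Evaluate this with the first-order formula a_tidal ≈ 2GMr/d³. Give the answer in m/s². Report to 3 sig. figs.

Δg = 2GMr/d³
   = 2 × (6.674 × 10⁻¹¹) × (9.00 × 10²⁵) × (1.80 × 10⁶) / (5.74 × 10⁸)³
   = 1.14 × 10⁻⁴ m/s²

1.14 × 10⁻⁴ m/s²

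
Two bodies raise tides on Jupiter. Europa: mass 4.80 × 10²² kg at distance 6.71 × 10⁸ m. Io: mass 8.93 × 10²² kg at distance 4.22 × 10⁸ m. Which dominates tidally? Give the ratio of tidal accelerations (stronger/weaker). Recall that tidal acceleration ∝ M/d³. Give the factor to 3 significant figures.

The tide-raising term goes as M/d³ (the gradient of a 1/d² field).
Europa: (4.80 × 10²²) / (6.71 × 10⁸)³ = 1.589 × 10⁻⁴
Io: (8.93 × 10²²) / (4.22 × 10⁸)³ = 1.188 × 10⁻³
Ratio (larger/smaller) = 7.48

Io, by a factor of ≈ 7.48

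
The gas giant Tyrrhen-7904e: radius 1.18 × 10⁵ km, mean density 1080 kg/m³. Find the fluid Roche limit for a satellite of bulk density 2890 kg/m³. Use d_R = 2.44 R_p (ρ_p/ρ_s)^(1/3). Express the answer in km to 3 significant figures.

d_R = 2.44 × 1.18 × 10⁵ km × (1080/2890)^(1/3)
    = 2.07 × 10⁵ km

2.07 × 10⁵ km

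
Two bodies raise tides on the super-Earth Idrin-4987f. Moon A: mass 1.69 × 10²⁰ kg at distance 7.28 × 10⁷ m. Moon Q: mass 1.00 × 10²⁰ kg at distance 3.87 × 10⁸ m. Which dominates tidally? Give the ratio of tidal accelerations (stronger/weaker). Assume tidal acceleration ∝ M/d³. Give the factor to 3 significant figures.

Moon A, by a factor of ≈ 254

The tide-raising term goes as M/d³ (the gradient of a 1/d² field).
Moon A: (1.69 × 10²⁰) / (7.28 × 10⁷)³ = 4.380 × 10⁻⁴
Moon Q: (1.00 × 10²⁰) / (3.87 × 10⁸)³ = 1.725 × 10⁻⁶
Ratio (larger/smaller) = 254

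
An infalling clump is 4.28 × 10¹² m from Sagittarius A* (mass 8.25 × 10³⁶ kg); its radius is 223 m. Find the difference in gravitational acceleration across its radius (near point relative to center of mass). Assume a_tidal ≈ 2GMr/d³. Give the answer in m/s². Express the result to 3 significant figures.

3.13 × 10⁻⁹ m/s²

Δa = 2GMr/d³
   = 2 × (6.674 × 10⁻¹¹) × (8.25 × 10³⁶) × (223) / (4.28 × 10¹²)³
   = 3.13 × 10⁻⁹ m/s²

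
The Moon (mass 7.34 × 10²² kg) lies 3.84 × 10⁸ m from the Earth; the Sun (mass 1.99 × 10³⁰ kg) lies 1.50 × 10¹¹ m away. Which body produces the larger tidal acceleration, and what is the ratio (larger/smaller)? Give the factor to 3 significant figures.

The Moon, by a factor of ≈ 2.20

Tidal acceleration ∝ M/d³, so compare M/d³ for each.
The Moon: (7.34 × 10²²) / (3.84 × 10⁸)³ = 1.296 × 10⁻³
The Sun: (1.99 × 10³⁰) / (1.50 × 10¹¹)³ = 5.896 × 10⁻⁴
Ratio (larger/smaller) = 2.20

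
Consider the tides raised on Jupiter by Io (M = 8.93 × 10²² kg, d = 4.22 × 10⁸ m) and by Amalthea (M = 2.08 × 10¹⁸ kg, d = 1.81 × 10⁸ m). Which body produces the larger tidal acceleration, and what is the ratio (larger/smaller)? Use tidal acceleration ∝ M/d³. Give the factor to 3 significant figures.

Tidal acceleration ∝ M/d³, so compare M/d³ for each.
Io: (8.93 × 10²²) / (4.22 × 10⁸)³ = 1.188 × 10⁻³
Amalthea: (2.08 × 10¹⁸) / (1.81 × 10⁸)³ = 3.508 × 10⁻⁷
Ratio (larger/smaller) = 3390

Io, by a factor of ≈ 3390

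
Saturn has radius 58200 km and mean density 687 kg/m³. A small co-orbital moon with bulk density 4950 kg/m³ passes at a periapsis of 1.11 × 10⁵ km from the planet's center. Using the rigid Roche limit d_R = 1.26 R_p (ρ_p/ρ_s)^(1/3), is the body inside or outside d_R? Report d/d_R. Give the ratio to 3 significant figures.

outside; d/d_R ≈ 2.92

d_R = 1.26 × (58200 km) × (687/4950)^(1/3) = 37970 km
d/d_R = (1.11 × 10⁵) / (37970) = 2.92
Since d/d_R > 1, the body is outside the Roche limit.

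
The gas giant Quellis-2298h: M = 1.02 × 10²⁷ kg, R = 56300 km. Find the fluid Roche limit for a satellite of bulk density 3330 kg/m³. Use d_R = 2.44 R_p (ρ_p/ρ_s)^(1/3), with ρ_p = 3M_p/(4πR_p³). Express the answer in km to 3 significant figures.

1.02 × 10⁵ km

ρ_p = 3M_p/(4πR_p³) = 3 × (1.02 × 10²⁷) / (4π × (5.63 × 10⁷ m)³) = 1360 kg/m³
d_R = 2.44 × 56300 km × (1360/3330)^(1/3)
    = 1.02 × 10⁵ km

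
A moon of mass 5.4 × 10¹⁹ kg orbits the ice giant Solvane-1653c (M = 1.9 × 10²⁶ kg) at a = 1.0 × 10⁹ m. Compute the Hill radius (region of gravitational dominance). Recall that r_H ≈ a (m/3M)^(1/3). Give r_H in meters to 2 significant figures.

4.6 × 10⁶ m

r_H ≈ a (m/3M)^(1/3)
    = (1.0 × 10⁹) × (5.4 × 10¹⁹ / (3 × 1.9 × 10²⁶))^(1/3)
    = 4.6 × 10⁶ m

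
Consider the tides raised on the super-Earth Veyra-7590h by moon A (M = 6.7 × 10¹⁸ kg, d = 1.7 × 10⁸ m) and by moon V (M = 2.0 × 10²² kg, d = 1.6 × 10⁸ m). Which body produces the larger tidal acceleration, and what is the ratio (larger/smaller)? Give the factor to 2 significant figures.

Tidal stretch scales as M/d³; compute that for each body.
Moon A: (6.7 × 10¹⁸) / (1.7 × 10⁸)³ = 1.364 × 10⁻⁶
Moon V: (2.0 × 10²²) / (1.6 × 10⁸)³ = 4.883 × 10⁻³
Ratio (larger/smaller) = 3600

Moon V, by a factor of ≈ 3600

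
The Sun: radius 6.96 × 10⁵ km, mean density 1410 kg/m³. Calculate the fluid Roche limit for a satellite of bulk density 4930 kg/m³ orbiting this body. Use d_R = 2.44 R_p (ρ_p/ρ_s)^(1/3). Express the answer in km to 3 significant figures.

d_R = 2.44 × 6.96 × 10⁵ km × (1410/4930)^(1/3)
    = 1.12 × 10⁶ km

1.12 × 10⁶ km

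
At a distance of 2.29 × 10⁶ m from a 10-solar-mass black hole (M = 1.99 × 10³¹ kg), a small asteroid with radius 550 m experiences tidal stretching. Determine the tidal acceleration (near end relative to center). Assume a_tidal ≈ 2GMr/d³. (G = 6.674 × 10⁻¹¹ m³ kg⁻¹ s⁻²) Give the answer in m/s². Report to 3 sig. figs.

1.22 × 10⁵ m/s²

Differencing GM/(d−r)² and GM/d² to first order in r/d gives 2GMr/d³.
a_tidal = 2GMr/d³
        = 2 × (6.674 × 10⁻¹¹) × (1.99 × 10³¹) × (550) / (2.29 × 10⁶)³
        = 1.22 × 10⁵ m/s²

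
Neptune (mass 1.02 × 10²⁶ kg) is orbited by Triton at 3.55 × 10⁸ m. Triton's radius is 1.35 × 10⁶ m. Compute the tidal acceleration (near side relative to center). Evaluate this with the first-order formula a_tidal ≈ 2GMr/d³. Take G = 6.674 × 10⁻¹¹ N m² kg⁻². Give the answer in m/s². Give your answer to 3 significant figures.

Δg = 2GMr/d³
   = 2 × (6.674 × 10⁻¹¹) × (1.02 × 10²⁶) × (1.35 × 10⁶) / (3.55 × 10⁸)³
   = 4.11 × 10⁻⁴ m/s²

4.11 × 10⁻⁴ m/s²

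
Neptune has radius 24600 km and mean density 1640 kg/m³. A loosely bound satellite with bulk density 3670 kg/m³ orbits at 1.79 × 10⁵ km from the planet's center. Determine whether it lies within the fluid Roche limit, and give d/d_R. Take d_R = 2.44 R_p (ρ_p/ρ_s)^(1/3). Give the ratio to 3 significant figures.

d_R = 2.44 × (24600 km) × (1640/3670)^(1/3) = 45890 km
d/d_R = (1.79 × 10⁵) / (45890) = 3.90
Since d/d_R > 1, the body is outside the Roche limit.

outside; d/d_R ≈ 3.90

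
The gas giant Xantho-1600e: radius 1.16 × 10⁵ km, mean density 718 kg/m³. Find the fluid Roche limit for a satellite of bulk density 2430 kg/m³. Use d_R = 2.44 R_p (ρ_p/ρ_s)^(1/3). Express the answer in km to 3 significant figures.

d_R = 2.44 × 1.16 × 10⁵ km × (718/2430)^(1/3)
    = 1.89 × 10⁵ km

1.89 × 10⁵ km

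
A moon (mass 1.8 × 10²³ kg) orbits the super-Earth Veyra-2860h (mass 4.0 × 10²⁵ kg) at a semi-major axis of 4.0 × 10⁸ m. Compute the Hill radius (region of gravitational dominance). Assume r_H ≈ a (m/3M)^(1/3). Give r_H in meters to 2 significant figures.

4.6 × 10⁷ m

r_H ≈ a (m/3M)^(1/3)
    = (4.0 × 10⁸) × (1.8 × 10²³ / (3 × 4.0 × 10²⁵))^(1/3)
    = 4.6 × 10⁷ m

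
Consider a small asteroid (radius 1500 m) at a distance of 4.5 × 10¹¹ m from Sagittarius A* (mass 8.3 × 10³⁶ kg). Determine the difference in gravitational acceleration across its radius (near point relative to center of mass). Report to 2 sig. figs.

Δa = 2GMr/d³
   = 2 × (6.674 × 10⁻¹¹) × (8.3 × 10³⁶) × (1500) / (4.5 × 10¹¹)³
   = 1.8 × 10⁻⁵ m/s²

1.8 × 10⁻⁵ m/s²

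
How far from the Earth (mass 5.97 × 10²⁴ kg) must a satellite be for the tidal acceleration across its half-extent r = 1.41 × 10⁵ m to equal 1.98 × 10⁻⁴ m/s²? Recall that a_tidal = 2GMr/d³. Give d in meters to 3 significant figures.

8.28 × 10⁷ m

2GMr/d³ = a_tidal  ⇒  d = (2GMr / a_tidal)^(1/3)
d = (2 × 6.674×10⁻¹¹ × (5.97 × 10²⁴) × (1.41 × 10⁵) / (1.98 × 10⁻⁴))^(1/3)
  = 8.28 × 10⁷ m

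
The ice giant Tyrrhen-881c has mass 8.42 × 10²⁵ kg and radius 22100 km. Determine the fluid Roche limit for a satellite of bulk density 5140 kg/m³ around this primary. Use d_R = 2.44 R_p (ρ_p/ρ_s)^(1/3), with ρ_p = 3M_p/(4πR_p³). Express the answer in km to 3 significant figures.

ρ_p = 3M_p/(4πR_p³) = 3 × (8.42 × 10²⁵) / (4π × (2.21 × 10⁷ m)³) = 1860 kg/m³
d_R = 2.44 × 22100 km × (1860/5140)^(1/3)
    = 38400 km

38400 km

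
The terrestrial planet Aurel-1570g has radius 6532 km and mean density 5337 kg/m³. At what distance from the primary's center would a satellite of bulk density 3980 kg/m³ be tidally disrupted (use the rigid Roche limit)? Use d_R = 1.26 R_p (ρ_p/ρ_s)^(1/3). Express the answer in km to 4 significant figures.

9076 km

d_R = 1.26 × 6532 km × (5337/3980)^(1/3)
    = 9076 km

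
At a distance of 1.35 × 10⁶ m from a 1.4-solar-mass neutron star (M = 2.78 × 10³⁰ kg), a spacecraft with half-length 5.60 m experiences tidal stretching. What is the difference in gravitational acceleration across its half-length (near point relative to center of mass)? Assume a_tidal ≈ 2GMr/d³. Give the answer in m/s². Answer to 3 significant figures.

8.45 × 10² m/s²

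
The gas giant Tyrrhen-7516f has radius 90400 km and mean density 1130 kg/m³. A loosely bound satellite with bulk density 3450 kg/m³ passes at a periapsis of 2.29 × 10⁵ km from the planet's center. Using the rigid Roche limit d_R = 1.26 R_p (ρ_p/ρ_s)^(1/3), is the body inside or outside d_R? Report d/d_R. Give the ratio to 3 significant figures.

outside; d/d_R ≈ 2.92

d_R = 1.26 × (90400 km) × (1130/3450)^(1/3) = 78520 km
d/d_R = (2.29 × 10⁵) / (78520) = 2.92
Since d/d_R > 1, the body is outside the Roche limit.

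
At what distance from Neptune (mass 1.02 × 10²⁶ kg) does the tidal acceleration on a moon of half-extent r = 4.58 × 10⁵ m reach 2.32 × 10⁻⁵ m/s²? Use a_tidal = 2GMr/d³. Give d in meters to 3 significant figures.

6.45 × 10⁸ m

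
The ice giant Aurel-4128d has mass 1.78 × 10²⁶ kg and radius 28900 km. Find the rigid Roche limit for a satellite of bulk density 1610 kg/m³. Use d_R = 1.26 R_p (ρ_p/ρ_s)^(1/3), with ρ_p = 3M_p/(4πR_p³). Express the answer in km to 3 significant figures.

37500 km

ρ_p = 3M_p/(4πR_p³) = 3 × (1.78 × 10²⁶) / (4π × (2.89 × 10⁷ m)³) = 1760 kg/m³
d_R = 1.26 × 28900 km × (1760/1610)^(1/3)
    = 37500 km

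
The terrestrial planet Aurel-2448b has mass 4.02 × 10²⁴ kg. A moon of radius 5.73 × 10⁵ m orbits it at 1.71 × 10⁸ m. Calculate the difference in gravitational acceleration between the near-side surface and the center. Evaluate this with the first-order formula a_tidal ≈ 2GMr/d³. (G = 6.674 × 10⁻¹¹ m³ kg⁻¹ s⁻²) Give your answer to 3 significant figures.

6.15 × 10⁻⁵ m/s²

Δa = 2GMr/d³
   = 2 × (6.674 × 10⁻¹¹) × (4.02 × 10²⁴) × (5.73 × 10⁵) / (1.71 × 10⁸)³
   = 6.15 × 10⁻⁵ m/s²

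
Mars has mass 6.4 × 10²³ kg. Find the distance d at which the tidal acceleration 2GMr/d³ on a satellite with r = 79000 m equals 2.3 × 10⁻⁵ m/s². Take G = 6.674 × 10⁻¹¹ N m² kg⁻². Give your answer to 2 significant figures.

2GMr/d³ = a_tidal  ⇒  d = (2GMr / a_tidal)^(1/3)
d = (2 × 6.674×10⁻¹¹ × (6.4 × 10²³) × (79000) / (2.3 × 10⁻⁵))^(1/3)
  = 6.6 × 10⁷ m

6.6 × 10⁷ m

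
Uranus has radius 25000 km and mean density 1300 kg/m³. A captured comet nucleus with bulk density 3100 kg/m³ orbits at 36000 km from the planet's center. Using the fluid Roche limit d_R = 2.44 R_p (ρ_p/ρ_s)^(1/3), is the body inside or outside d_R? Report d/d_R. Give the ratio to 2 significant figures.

d_R = 2.44 × (25000 km) × (1300/3100)^(1/3) = 45660 km
d/d_R = (36000) / (45660) = 0.79
Since d/d_R < 1, the body is inside the Roche limit.

inside; d/d_R ≈ 0.79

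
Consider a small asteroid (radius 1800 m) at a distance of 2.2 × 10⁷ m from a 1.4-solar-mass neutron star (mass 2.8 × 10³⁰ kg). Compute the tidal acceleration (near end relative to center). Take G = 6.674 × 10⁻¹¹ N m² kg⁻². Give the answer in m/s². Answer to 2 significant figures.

6.3 × 10¹ m/s²

a_tidal = 2GMr/d³
        = 2 × (6.674 × 10⁻¹¹) × (2.8 × 10³⁰) × (1800) / (2.2 × 10⁷)³
        = 6.3 × 10¹ m/s²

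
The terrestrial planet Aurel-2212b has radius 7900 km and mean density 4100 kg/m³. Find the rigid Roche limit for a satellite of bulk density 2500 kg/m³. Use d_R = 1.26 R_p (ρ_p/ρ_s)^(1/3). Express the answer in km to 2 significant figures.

12000 km

d_R = 1.26 × 7900 km × (4100/2500)^(1/3)
    = 12000 km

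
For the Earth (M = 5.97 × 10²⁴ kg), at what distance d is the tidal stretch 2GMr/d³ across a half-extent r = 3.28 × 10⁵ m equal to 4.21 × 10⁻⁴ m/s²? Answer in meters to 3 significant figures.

2GMr/d³ = a_tidal  ⇒  d = (2GMr / a_tidal)^(1/3)
d = (2 × 6.674×10⁻¹¹ × (5.97 × 10²⁴) × (3.28 × 10⁵) / (4.21 × 10⁻⁴))^(1/3)
  = 8.53 × 10⁷ m

8.53 × 10⁷ m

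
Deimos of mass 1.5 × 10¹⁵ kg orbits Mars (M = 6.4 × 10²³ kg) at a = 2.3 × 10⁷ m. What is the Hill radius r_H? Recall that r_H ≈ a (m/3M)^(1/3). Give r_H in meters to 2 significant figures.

r_H ≈ a (m/3M)^(1/3)
    = (2.3 × 10⁷) × (1.5 × 10¹⁵ / (3 × 6.4 × 10²³))^(1/3)
    = 2.1 × 10⁴ m

2.1 × 10⁴ m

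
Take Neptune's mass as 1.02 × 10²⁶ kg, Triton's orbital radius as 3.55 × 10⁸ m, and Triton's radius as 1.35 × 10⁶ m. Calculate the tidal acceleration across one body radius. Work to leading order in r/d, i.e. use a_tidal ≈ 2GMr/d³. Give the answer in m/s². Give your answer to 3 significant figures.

4.11 × 10⁻⁴ m/s²

Δg = 2GMr/d³
   = 2 × (6.674 × 10⁻¹¹) × (1.02 × 10²⁶) × (1.35 × 10⁶) / (3.55 × 10⁸)³
   = 4.11 × 10⁻⁴ m/s²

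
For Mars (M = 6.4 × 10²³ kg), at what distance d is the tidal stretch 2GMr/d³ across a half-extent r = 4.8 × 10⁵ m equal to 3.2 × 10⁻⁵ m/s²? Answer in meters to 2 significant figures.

1.1 × 10⁸ m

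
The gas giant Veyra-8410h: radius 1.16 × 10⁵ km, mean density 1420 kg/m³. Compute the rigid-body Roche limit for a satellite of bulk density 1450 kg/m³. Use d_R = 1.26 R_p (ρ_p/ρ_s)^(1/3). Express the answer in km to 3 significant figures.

d_R = 1.26 × 1.16 × 10⁵ km × (1420/1450)^(1/3)
    = 1.45 × 10⁵ km

1.45 × 10⁵ km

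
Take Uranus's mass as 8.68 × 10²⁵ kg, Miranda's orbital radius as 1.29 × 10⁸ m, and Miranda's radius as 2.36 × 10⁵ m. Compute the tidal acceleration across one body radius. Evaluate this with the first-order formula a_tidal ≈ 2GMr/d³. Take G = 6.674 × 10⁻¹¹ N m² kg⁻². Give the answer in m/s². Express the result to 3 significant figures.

Δg = 2GMr/d³
   = 2 × (6.674 × 10⁻¹¹) × (8.68 × 10²⁵) × (2.36 × 10⁵) / (1.29 × 10⁸)³
   = 1.27 × 10⁻³ m/s²

1.27 × 10⁻³ m/s²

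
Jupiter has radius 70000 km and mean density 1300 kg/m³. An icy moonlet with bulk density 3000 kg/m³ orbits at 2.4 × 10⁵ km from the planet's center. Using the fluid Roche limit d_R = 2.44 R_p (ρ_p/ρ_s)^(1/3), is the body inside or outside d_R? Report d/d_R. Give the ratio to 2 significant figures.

d_R = 2.44 × (70000 km) × (1300/3000)^(1/3) = 1.292 × 10⁵ km
d/d_R = (2.4 × 10⁵) / (1.292 × 10⁵) = 1.9
Since d/d_R > 1, the body is outside the Roche limit.

outside; d/d_R ≈ 1.9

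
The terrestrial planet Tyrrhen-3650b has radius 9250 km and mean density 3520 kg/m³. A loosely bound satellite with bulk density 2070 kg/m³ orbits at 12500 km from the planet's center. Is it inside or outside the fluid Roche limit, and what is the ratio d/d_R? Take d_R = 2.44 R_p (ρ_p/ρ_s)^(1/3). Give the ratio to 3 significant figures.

d_R = 2.44 × (9250 km) × (3520/2070)^(1/3) = 26940 km
d/d_R = (12500) / (26940) = 0.464
Since d/d_R < 1, the body is inside the Roche limit.

inside; d/d_R ≈ 0.464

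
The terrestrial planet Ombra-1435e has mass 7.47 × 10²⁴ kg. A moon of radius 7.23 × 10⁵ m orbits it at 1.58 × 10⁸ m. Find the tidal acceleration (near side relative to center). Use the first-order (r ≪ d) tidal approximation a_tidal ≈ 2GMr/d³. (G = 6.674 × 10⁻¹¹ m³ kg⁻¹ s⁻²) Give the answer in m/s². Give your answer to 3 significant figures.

1.83 × 10⁻⁴ m/s²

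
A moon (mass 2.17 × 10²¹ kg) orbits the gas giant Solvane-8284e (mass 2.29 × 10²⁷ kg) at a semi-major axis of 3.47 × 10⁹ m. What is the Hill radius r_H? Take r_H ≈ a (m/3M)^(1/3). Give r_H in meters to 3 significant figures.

r_H ≈ a (m/3M)^(1/3)
    = (3.47 × 10⁹) × (2.17 × 10²¹ / (3 × 2.29 × 10²⁷))^(1/3)
    = 2.36 × 10⁷ m

2.36 × 10⁷ m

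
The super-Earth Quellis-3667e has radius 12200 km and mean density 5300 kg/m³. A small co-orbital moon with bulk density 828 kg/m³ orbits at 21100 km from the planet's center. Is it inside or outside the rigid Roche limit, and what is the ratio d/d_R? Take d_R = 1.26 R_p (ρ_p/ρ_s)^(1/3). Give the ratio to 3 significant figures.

d_R = 1.26 × (12200 km) × (5300/828)^(1/3) = 28540 km
d/d_R = (21100) / (28540) = 0.739
Since d/d_R < 1, the body is inside the Roche limit.

inside; d/d_R ≈ 0.739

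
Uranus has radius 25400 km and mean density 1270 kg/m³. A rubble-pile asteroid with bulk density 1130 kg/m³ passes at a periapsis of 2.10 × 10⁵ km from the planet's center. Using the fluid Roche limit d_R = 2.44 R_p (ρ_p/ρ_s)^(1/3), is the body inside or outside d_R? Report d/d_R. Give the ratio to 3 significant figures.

d_R = 2.44 × (25400 km) × (1270/1130)^(1/3) = 64440 km
d/d_R = (2.10 × 10⁵) / (64440) = 3.26
Since d/d_R > 1, the body is outside the Roche limit.

outside; d/d_R ≈ 3.26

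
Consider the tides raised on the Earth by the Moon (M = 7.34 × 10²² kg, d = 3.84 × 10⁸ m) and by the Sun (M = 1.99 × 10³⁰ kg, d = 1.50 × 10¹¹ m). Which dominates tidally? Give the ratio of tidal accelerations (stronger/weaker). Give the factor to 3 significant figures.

The Moon, by a factor of ≈ 2.20

Compare M/d³ for the two perturbers:
The Moon: (7.34 × 10²²) / (3.84 × 10⁸)³ = 1.296 × 10⁻³
The Sun: (1.99 × 10³⁰) / (1.50 × 10¹¹)³ = 5.896 × 10⁻⁴
Ratio (larger/smaller) = 2.20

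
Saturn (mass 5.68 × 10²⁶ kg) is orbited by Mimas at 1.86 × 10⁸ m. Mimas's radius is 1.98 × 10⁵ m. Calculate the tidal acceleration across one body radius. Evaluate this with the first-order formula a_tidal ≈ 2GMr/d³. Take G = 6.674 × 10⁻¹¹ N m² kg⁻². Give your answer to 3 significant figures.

2.33 × 10⁻³ m/s²

Δa = 2GMr/d³
   = 2 × (6.674 × 10⁻¹¹) × (5.68 × 10²⁶) × (1.98 × 10⁵) / (1.86 × 10⁸)³
   = 2.33 × 10⁻³ m/s²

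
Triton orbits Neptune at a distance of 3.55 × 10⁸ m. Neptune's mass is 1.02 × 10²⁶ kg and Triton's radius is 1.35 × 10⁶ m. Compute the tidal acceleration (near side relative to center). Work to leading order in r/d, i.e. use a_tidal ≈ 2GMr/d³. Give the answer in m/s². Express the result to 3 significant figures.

4.11 × 10⁻⁴ m/s²

The tidal stretch is the gradient of GM/d² times the body's extent r, hence the 1/d³ dependence.
Δa = 2GMr/d³
   = 2 × (6.674 × 10⁻¹¹) × (1.02 × 10²⁶) × (1.35 × 10⁶) / (3.55 × 10⁸)³
   = 4.11 × 10⁻⁴ m/s²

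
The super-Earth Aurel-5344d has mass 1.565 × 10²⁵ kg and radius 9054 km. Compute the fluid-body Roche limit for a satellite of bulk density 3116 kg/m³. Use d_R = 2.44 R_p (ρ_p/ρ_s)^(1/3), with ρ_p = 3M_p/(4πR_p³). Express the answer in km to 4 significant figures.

25920 km

ρ_p = 3M_p/(4πR_p³) = 3 × (1.565 × 10²⁵) / (4π × (9.054 × 10⁶ m)³) = 5034 kg/m³
d_R = 2.44 × 9054 km × (5034/3116)^(1/3)
    = 25920 km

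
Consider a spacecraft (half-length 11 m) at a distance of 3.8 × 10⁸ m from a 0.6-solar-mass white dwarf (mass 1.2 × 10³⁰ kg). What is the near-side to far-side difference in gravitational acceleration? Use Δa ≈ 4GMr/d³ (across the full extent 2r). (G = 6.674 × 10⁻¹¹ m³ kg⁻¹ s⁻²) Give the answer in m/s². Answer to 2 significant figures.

Δg = 4GMr/d³
   = 4 × (6.674 × 10⁻¹¹) × (1.2 × 10³⁰) × (11) / (3.8 × 10⁸)³
   = 6.4 × 10⁻⁵ m/s²

6.4 × 10⁻⁵ m/s²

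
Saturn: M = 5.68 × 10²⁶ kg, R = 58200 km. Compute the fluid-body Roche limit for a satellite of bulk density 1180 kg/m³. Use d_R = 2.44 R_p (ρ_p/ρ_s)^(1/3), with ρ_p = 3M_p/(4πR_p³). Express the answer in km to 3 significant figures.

ρ_p = 3M_p/(4πR_p³) = 3 × (5.68 × 10²⁶) / (4π × (5.82 × 10⁷ m)³) = 688 kg/m³
d_R = 2.44 × 58200 km × (688/1180)^(1/3)
    = 1.19 × 10⁵ km

1.19 × 10⁵ km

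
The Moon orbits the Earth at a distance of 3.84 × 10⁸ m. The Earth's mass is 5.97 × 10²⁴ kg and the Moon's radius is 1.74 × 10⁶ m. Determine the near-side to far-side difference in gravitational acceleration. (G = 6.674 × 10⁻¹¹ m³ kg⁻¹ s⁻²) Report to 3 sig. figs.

4.90 × 10⁻⁵ m/s²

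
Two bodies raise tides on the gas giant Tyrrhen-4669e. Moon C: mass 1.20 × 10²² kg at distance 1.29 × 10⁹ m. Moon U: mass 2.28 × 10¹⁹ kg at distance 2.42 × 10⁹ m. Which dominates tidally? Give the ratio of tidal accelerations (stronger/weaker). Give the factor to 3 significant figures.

Moon C, by a factor of ≈ 3470

Compare M/d³ for the two perturbers:
Moon C: (1.20 × 10²²) / (1.29 × 10⁹)³ = 5.590 × 10⁻⁶
Moon U: (2.28 × 10¹⁹) / (2.42 × 10⁹)³ = 1.609 × 10⁻⁹
Ratio (larger/smaller) = 3470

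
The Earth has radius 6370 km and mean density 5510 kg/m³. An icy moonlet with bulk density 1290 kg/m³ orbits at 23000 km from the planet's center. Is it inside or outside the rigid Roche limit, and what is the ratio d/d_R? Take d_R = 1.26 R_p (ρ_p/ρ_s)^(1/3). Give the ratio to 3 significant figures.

outside; d/d_R ≈ 1.77

d_R = 1.26 × (6370 km) × (5510/1290)^(1/3) = 13020 km
d/d_R = (23000) / (13020) = 1.77
Since d/d_R > 1, the body is outside the Roche limit.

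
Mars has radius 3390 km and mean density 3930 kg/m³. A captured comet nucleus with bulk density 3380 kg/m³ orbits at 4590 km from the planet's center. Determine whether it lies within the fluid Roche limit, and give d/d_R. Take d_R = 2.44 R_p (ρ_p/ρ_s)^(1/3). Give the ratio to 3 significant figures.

inside; d/d_R ≈ 0.528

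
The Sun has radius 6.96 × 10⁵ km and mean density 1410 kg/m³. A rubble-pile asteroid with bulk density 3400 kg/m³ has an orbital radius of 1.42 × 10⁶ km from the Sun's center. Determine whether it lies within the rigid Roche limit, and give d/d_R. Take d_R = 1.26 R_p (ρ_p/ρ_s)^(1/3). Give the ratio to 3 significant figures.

d_R = 1.26 × (6.96 × 10⁵ km) × (1410/3400)^(1/3) = 6.540 × 10⁵ km
d/d_R = (1.42 × 10⁶) / (6.540 × 10⁵) = 2.17
Since d/d_R > 1, the body is outside the Roche limit.

outside; d/d_R ≈ 2.17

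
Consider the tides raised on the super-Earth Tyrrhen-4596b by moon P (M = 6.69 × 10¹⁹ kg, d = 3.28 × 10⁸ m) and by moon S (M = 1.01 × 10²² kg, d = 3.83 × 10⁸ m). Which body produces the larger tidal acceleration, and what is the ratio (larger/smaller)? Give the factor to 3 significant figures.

Moon S, by a factor of ≈ 94.8

Tidal acceleration ∝ M/d³, so compare M/d³ for each.
Moon P: (6.69 × 10¹⁹) / (3.28 × 10⁸)³ = 1.896 × 10⁻⁶
Moon S: (1.01 × 10²²) / (3.83 × 10⁸)³ = 1.798 × 10⁻⁴
Ratio (larger/smaller) = 94.8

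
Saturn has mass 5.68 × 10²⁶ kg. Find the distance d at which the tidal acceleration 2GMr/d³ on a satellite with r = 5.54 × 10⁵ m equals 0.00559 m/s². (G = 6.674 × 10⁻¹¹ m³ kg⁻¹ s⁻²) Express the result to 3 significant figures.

1.96 × 10⁸ m

2GMr/d³ = a_tidal  ⇒  d = (2GMr / a_tidal)^(1/3)
d = (2 × 6.674×10⁻¹¹ × (5.68 × 10²⁶) × (5.54 × 10⁵) / (0.00559))^(1/3)
  = 1.96 × 10⁸ m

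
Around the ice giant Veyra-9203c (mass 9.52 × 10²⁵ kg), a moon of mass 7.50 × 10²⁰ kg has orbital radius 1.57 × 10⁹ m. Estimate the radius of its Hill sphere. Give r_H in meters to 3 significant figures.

r_H ≈ a (m/3M)^(1/3)
    = (1.57 × 10⁹) × (7.50 × 10²⁰ / (3 × 9.52 × 10²⁵))^(1/3)
    = 2.17 × 10⁷ m

2.17 × 10⁷ m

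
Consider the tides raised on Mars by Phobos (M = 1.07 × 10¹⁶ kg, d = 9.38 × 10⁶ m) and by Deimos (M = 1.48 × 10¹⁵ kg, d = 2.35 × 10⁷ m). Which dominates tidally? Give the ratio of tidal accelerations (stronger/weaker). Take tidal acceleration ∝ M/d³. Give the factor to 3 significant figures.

Phobos, by a factor of ≈ 114

Tidal stretch scales as M/d³; compute that for each body.
Phobos: (1.07 × 10¹⁶) / (9.38 × 10⁶)³ = 1.297 × 10⁻⁵
Deimos: (1.48 × 10¹⁵) / (2.35 × 10⁷)³ = 1.140 × 10⁻⁷
Ratio (larger/smaller) = 114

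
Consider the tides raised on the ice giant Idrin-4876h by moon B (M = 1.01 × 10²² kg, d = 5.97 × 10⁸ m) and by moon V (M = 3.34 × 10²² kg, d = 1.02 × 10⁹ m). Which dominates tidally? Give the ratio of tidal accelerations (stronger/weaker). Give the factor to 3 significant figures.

Tidal acceleration ∝ M/d³, so compare M/d³ for each.
Moon B: (1.01 × 10²²) / (5.97 × 10⁸)³ = 4.747 × 10⁻⁵
Moon V: (3.34 × 10²²) / (1.02 × 10⁹)³ = 3.147 × 10⁻⁵
Ratio (larger/smaller) = 1.51

Moon B, by a factor of ≈ 1.51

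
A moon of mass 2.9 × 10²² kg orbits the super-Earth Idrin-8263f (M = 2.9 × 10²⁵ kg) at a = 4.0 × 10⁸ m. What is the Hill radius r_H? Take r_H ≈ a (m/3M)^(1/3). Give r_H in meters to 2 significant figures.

r_H ≈ a (m/3M)^(1/3)
    = (4.0 × 10⁸) × (2.9 × 10²² / (3 × 2.9 × 10²⁵))^(1/3)
    = 2.8 × 10⁷ m

2.8 × 10⁷ m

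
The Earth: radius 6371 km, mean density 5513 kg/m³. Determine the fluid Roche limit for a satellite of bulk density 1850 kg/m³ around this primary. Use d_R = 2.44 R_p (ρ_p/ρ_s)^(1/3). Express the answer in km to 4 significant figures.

22370 km

d_R = 2.44 × 6371 km × (5513/1850)^(1/3)
    = 22370 km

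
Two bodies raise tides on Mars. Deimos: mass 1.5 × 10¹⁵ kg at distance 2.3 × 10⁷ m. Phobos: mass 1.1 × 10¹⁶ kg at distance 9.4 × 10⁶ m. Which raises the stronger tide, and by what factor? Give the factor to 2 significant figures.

Tidal stretch scales as M/d³; compute that for each body.
Deimos: (1.5 × 10¹⁵) / (2.3 × 10⁷)³ = 1.233 × 10⁻⁷
Phobos: (1.1 × 10¹⁶) / (9.4 × 10⁶)³ = 1.324 × 10⁻⁵
Ratio (larger/smaller) = 110

Phobos, by a factor of ≈ 110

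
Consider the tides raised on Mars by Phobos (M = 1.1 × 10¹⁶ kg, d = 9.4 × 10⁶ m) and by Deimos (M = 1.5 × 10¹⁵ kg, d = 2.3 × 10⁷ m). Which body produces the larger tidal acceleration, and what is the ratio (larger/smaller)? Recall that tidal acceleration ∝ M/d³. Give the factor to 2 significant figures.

The tide-raising term goes as M/d³ (the gradient of a 1/d² field).
Phobos: (1.1 × 10¹⁶) / (9.4 × 10⁶)³ = 1.324 × 10⁻⁵
Deimos: (1.5 × 10¹⁵) / (2.3 × 10⁷)³ = 1.233 × 10⁻⁷
Ratio (larger/smaller) = 110

Phobos, by a factor of ≈ 110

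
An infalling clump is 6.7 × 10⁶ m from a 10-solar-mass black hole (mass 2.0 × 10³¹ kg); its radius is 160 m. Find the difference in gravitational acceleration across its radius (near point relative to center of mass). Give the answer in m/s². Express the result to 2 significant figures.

1.4 × 10³ m/s²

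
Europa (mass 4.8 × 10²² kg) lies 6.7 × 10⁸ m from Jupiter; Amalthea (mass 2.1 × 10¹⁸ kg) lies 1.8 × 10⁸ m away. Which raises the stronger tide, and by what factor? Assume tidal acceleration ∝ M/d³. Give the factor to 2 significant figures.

Europa, by a factor of ≈ 440

The tide-raising term goes as M/d³ (the gradient of a 1/d² field).
Europa: (4.8 × 10²²) / (6.7 × 10⁸)³ = 1.596 × 10⁻⁴
Amalthea: (2.1 × 10¹⁸) / (1.8 × 10⁸)³ = 3.601 × 10⁻⁷
Ratio (larger/smaller) = 440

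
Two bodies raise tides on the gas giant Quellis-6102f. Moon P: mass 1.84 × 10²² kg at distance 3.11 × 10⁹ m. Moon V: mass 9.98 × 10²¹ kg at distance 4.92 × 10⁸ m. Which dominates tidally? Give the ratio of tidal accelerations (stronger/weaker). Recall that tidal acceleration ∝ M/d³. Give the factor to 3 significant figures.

Moon V, by a factor of ≈ 137

Tidal stretch scales as M/d³; compute that for each body.
Moon P: (1.84 × 10²²) / (3.11 × 10⁹)³ = 6.117 × 10⁻⁷
Moon V: (9.98 × 10²¹) / (4.92 × 10⁸)³ = 8.380 × 10⁻⁵
Ratio (larger/smaller) = 137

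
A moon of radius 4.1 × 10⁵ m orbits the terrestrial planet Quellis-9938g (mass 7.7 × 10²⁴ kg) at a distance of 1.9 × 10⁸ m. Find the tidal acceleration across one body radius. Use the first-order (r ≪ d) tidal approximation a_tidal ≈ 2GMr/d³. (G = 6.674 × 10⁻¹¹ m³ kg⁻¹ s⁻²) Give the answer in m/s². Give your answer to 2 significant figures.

6.1 × 10⁻⁵ m/s²

Δa = 2GMr/d³
   = 2 × (6.674 × 10⁻¹¹) × (7.7 × 10²⁴) × (4.1 × 10⁵) / (1.9 × 10⁸)³
   = 6.1 × 10⁻⁵ m/s²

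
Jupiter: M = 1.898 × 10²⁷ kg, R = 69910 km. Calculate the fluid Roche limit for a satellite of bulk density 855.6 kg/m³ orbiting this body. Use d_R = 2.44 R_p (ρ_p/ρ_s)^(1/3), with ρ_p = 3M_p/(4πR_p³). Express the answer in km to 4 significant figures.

1.974 × 10⁵ km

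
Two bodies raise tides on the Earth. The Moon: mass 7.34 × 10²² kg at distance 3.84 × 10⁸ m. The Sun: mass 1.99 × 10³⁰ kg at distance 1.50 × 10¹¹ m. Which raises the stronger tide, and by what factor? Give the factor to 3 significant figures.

The Moon, by a factor of ≈ 2.20

Tidal stretch scales as M/d³; compute that for each body.
The Moon: (7.34 × 10²²) / (3.84 × 10⁸)³ = 1.296 × 10⁻³
The Sun: (1.99 × 10³⁰) / (1.50 × 10¹¹)³ = 5.896 × 10⁻⁴
Ratio (larger/smaller) = 2.20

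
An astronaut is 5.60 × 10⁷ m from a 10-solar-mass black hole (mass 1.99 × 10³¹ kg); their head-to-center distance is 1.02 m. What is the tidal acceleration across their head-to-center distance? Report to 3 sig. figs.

1.54 × 10⁻² m/s²

The tidal stretch is the gradient of GM/d² times the body's extent r, hence the 1/d³ dependence.
Δg = 2GMr/d³
   = 2 × (6.674 × 10⁻¹¹) × (1.99 × 10³¹) × (1.02) / (5.60 × 10⁷)³
   = 1.54 × 10⁻² m/s²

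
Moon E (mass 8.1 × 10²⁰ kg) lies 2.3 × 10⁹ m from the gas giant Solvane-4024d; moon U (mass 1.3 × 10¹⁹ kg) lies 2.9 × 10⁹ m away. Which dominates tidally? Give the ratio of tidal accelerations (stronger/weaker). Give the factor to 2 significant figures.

Moon E, by a factor of ≈ 120

Tidal acceleration ∝ M/d³, so compare M/d³ for each.
Moon E: (8.1 × 10²⁰) / (2.3 × 10⁹)³ = 6.657 × 10⁻⁸
Moon U: (1.3 × 10¹⁹) / (2.9 × 10⁹)³ = 5.330 × 10⁻¹⁰
Ratio (larger/smaller) = 120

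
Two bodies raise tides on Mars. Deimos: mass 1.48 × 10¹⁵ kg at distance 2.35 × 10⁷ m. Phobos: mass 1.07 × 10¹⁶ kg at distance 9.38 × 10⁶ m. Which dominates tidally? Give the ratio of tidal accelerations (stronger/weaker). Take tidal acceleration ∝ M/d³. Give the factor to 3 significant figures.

Phobos, by a factor of ≈ 114

Compare M/d³ for the two perturbers:
Deimos: (1.48 × 10¹⁵) / (2.35 × 10⁷)³ = 1.140 × 10⁻⁷
Phobos: (1.07 × 10¹⁶) / (9.38 × 10⁶)³ = 1.297 × 10⁻⁵
Ratio (larger/smaller) = 114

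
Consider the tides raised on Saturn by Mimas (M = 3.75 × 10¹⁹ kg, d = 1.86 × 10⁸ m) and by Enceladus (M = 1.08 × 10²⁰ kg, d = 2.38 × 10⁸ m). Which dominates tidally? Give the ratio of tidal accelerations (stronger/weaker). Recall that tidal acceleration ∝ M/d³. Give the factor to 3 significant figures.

Enceladus, by a factor of ≈ 1.37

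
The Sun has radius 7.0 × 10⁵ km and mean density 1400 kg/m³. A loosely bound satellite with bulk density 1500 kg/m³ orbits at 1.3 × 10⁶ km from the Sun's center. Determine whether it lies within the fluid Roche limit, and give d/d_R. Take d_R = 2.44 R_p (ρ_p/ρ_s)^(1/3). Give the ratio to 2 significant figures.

d_R = 2.44 × (7.0 × 10⁵ km) × (1400/1500)^(1/3) = 1.669 × 10⁶ km
d/d_R = (1.3 × 10⁶) / (1.669 × 10⁶) = 0.78
Since d/d_R < 1, the body is inside the Roche limit.

inside; d/d_R ≈ 0.78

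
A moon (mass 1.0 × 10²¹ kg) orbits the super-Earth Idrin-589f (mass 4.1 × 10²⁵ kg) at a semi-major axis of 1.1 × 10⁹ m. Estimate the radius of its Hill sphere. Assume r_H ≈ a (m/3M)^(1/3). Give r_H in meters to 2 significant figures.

r_H ≈ a (m/3M)^(1/3)
    = (1.1 × 10⁹) × (1.0 × 10²¹ / (3 × 4.1 × 10²⁵))^(1/3)
    = 2.2 × 10⁷ m

2.2 × 10⁷ m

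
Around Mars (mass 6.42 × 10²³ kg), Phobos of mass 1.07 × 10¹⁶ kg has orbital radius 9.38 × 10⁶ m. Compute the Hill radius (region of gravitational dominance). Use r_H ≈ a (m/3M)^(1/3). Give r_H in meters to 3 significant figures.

1.66 × 10⁴ m

r_H ≈ a (m/3M)^(1/3)
    = (9.38 × 10⁶) × (1.07 × 10¹⁶ / (3 × 6.42 × 10²³))^(1/3)
    = 1.66 × 10⁴ m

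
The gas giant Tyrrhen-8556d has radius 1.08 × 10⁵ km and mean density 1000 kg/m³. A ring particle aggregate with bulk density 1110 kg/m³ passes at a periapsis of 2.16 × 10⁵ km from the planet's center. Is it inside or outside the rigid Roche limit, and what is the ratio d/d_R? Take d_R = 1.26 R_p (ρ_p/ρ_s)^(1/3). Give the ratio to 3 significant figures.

outside; d/d_R ≈ 1.64

d_R = 1.26 × (1.08 × 10⁵ km) × (1000/1110)^(1/3) = 1.314 × 10⁵ km
d/d_R = (2.16 × 10⁵) / (1.314 × 10⁵) = 1.64
Since d/d_R > 1, the body is outside the Roche limit.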